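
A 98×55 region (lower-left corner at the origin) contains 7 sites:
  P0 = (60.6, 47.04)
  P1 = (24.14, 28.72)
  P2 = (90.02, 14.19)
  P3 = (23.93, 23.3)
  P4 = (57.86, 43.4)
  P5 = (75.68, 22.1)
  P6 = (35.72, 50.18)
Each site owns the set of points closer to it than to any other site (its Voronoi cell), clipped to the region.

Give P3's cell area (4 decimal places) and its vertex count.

Area of P3's cell: 1274.3773 (5 vertices)

1. box [0,98]×[0,55]: [(0, 0) (98, 0) (98, 55) (0, 55)]
2. ⊥bis P3·P0 via (42.265,35.17): [(0, 0) (65.0339, 0) (29.4271, 55) (0, 55)]  |A|=2597.6789
3. ⊥bis P3·P1 via (24.035,26.01): [(0, 26.9412) (0, 0) (65.0339, 0) (48.8168, 25.0498)]  |A|=1472.136
4. ⊥bis P3·P2 via (56.975,18.745): [(0, 26.9412) (0, 0) (54.3911, 0) (56.2594, 13.5535) (48.8168, 25.0498)]  |A|=1400.0124
5. ⊥bis P3·P4 via (40.895,33.35): [(45.7414, 25.169) (0, 26.9412) (0, 0) (54.3911, 0) (55.5729, 8.5729)]  |A|=1352.5979
6. ⊥bis P3·P5 via (49.805,22.7): [(49.707, 18.4748) (45.7414, 25.169) (0, 26.9412) (0, 0) (49.2786, 0)]  |A|=1274.3773
7. ⊥bis P3·P6 via (29.825,36.74): [(49.707, 18.4748) (45.7414, 25.169) (0, 26.9412) (0, 0) (49.2786, 0)]  |A|=1274.3773
8. canonical 5-gon: [(49.707, 18.4748) (45.7414, 25.169) (0, 26.9412) (0, 0) (49.2786, 0)]
9. shoelace: 1274.3773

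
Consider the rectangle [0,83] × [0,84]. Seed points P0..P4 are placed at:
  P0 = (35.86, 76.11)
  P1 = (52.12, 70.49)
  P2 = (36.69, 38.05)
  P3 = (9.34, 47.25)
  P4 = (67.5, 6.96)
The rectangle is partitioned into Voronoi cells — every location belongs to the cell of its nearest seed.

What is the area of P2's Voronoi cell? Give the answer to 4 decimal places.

1. box [0,83]×[0,84]: [(0, 0) (83, 0) (83, 84) (0, 84)]
2. ⊥bis P2·P0 via (36.275,57.08): [(0, 56.2889) (0, 0) (83, 0) (83, 58.099)]  |A|=4747.0974
3. ⊥bis P2·P1 via (44.405,54.27): [(38.3998, 57.1263) (0, 56.2889) (0, 0) (83, 0) (83, 35.9124)]  |A|=4252.3351
4. ⊥bis P2·P3 via (23.015,42.65): [(38.3998, 57.1263) (27.8068, 56.8953) (8.6684, 0) (83, 0) (83, 35.9124)]  |A|=3223.1311
5. ⊥bis P2·P4 via (52.095,22.505): [(71.2594, 41.4968) (38.3998, 57.1263) (27.8068, 56.8953) (8.6684, 0) (29.3855, 0)]  |A|=1899.899
6. canonical 5-gon: [(71.2594, 41.4968) (38.3998, 57.1263) (27.8068, 56.8953) (8.6684, 0) (29.3855, 0)]
7. shoelace: 1899.899

Area of P2's cell: 1899.8990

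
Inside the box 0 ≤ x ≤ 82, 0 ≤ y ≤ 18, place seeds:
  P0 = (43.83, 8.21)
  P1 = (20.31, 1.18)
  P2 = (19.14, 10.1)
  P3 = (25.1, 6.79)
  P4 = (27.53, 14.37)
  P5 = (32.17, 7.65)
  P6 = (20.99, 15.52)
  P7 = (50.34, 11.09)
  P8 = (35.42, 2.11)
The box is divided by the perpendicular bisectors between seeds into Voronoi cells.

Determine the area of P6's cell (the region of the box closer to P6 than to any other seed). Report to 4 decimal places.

Area of P6's cell: 63.9985

1. box [0,82]×[0,18]: [(0, 0) (82, 0) (82, 18) (0, 18)]
2. ⊥bis P6·P0 via (32.41,11.865): [(0, 0) (28.6126, 0) (34.3735, 18) (0, 18)]  |A|=566.8749
3. ⊥bis P6·P1 via (20.65,8.35): [(0, 9.3292) (31.126, 7.8532) (34.3735, 18) (0, 18)]  |A|=309.3336
4. ⊥bis P6·P2 via (20.065,12.81): [(31.4669, 8.9182) (34.3735, 18) (4.8597, 18)]  |A|=134.0191
5. ⊥bis P6·P3 via (23.045,11.155): [(23.8304, 11.5248) (33.8039, 16.2202) (34.3735, 18) (4.8597, 18)]  |A|=103.0927
6. ⊥bis P6·P4 via (24.26,14.945): [(23.6683, 11.5801) (24.7972, 18) (4.8597, 18)]  |A|=63.9985
7. ⊥bis P6·P5 via (26.58,11.585): [(23.6683, 11.5801) (24.7972, 18) (4.8597, 18)]  |A|=63.9985
8. ⊥bis P6·P7 via (35.665,13.305): [(23.6683, 11.5801) (24.7972, 18) (4.8597, 18)]  |A|=63.9985
9. ⊥bis P6·P8 via (28.205,8.815): [(23.6683, 11.5801) (24.7972, 18) (4.8597, 18)]  |A|=63.9985
10. canonical 3-gon: [(23.6683, 11.5801) (24.7972, 18) (4.8597, 18)]
11. shoelace: 63.9985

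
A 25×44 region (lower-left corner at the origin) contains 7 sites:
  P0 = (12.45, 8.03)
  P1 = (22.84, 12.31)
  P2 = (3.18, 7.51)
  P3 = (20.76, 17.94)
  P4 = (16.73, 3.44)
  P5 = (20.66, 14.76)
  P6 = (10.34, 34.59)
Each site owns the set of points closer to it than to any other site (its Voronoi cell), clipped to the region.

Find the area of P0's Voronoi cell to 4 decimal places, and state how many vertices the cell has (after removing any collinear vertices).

Area of P0's cell: 117.9175 (7 vertices)

1. box [0,25]×[0,44]: [(0, 0) (25, 0) (25, 44) (0, 44)]
2. ⊥bis P0·P1 via (17.645,10.17): [(0, 0) (21.8344, 0) (3.7093, 44) (0, 44)]  |A|=561.9598
3. ⊥bis P0·P2 via (7.815,7.77): [(8.2509, 0) (21.8344, 0) (6.1095, 38.1731)]  |A|=259.2628
4. ⊥bis P0·P3 via (16.605,12.985): [(7.0742, 20.9771) (8.2509, 0) (21.8344, 0) (16.4223, 13.1382)]  |A|=182.6678
5. ⊥bis P0·P4 via (14.59,5.735): [(7.0742, 20.9771) (8.2509, 0) (8.4396, 0) (18.1171, 9.0239) (16.4223, 13.1382)]  |A|=122.2313
6. ⊥bis P0·P5 via (16.555,11.395): [(12.2758, 16.6152) (7.0742, 20.9771) (8.2509, 0) (8.4396, 0) (18.1171, 9.0239) (17.7317, 9.9595)]  |A|=117.9176
7. ⊥bis P0·P6 via (11.395,21.31): [(12.2758, 16.6152) (7.0854, 20.9676) (7.0747, 20.9668) (8.2509, 0) (8.4396, 0) (18.1171, 9.0239) (17.7317, 9.9595)]  |A|=117.9175
8. canonical 7-gon: [(12.2758, 16.6152) (7.0854, 20.9676) (7.0747, 20.9668) (8.2509, 0) (8.4396, 0) (18.1171, 9.0239) (17.7317, 9.9595)]
9. shoelace: 117.9175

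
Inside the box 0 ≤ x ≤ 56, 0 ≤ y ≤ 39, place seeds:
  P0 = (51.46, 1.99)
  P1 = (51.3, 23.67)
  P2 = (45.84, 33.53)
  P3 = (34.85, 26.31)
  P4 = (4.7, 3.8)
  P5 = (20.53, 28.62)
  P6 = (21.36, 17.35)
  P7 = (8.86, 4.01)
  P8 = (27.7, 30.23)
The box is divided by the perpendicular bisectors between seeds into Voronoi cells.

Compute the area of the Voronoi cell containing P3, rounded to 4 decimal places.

1. box [0,56]×[0,39]: [(0, 0) (56, 0) (56, 39) (0, 39)]
2. ⊥bis P3·P0 via (43.155,14.15): [(0, 0) (22.4369, 0) (56, 22.9228) (56, 39) (0, 39)]  |A|=1799.319
3. ⊥bis P3·P1 via (43.075,24.99): [(0, 0) (22.4369, 0) (41.1113, 12.7542) (45.3234, 39) (0, 39)]  |A|=1539.5275
4. ⊥bis P3·P2 via (40.345,29.92): [(0, 0) (22.4369, 0) (41.1113, 12.7542) (43.1749, 25.6124) (34.3798, 39) (0, 39)]  |A|=1466.2733
5. ⊥bis P3·P4 via (19.775,15.055): [(28.1181, 3.8802) (41.1113, 12.7542) (43.1749, 25.6124) (34.3798, 39) (1.8977, 39)]  |A|=841.1176
6. ⊥bis P3·P5 via (27.69,27.465): [(24.6375, 8.5421) (28.1181, 3.8802) (41.1113, 12.7542) (43.1749, 25.6124) (34.3798, 39) (29.5507, 39)]  |A|=419.9907
7. ⊥bis P3·P6 via (28.105,21.83): [(27.0397, 23.4339) (36.3108, 9.4756) (41.1113, 12.7542) (43.1749, 25.6124) (34.3798, 39) (29.5507, 39)]  |A|=305.3597
8. ⊥bis P3·P7 via (21.855,15.16): [(27.0397, 23.4339) (36.3108, 9.4756) (41.1113, 12.7542) (43.1749, 25.6124) (34.3798, 39) (29.5507, 39)]  |A|=305.3597
9. ⊥bis P3·P8 via (31.275,28.27): [(27.9074, 22.1275) (36.3108, 9.4756) (41.1113, 12.7542) (43.1749, 25.6124) (35.8941, 36.6951)]  |A|=235.9936
10. canonical 5-gon: [(27.9074, 22.1275) (36.3108, 9.4756) (41.1113, 12.7542) (43.1749, 25.6124) (35.8941, 36.6951)]
11. shoelace: 235.9936

Area of P3's cell: 235.9936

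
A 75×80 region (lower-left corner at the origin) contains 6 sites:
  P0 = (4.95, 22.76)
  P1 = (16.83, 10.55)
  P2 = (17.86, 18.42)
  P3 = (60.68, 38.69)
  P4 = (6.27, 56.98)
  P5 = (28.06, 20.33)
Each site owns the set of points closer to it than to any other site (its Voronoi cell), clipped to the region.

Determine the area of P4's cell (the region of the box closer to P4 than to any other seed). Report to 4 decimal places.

1. box [0,75]×[0,80]: [(0, 0) (75, 0) (75, 80) (0, 80)]
2. ⊥bis P4·P0 via (5.61,39.87): [(0, 40.0864) (75, 37.1934) (75, 80) (0, 80)]  |A|=3102.0092
3. ⊥bis P4·P1 via (11.55,33.765): [(0, 40.0864) (33.6387, 38.7888) (75, 48.196) (75, 80) (0, 80)]  |A|=2874.4668
4. ⊥bis P4·P2 via (12.065,37.7): [(0, 40.0864) (17.7293, 39.4025) (75, 56.6164) (75, 80) (0, 80)]  |A|=2545.823
5. ⊥bis P4·P3 via (33.475,47.835): [(0, 40.0864) (17.7293, 39.4025) (32.0915, 43.7194) (44.2873, 80) (0, 80)]  |A|=1487.0083
6. ⊥bis P4·P5 via (17.165,38.655): [(0, 40.0864) (17.7293, 39.4025) (19.1309, 39.8238) (33.6922, 48.4811) (44.2873, 80) (0, 80)]  |A|=1459.2684
7. canonical 6-gon: [(0, 40.0864) (17.7293, 39.4025) (19.1309, 39.8238) (33.6922, 48.4811) (44.2873, 80) (0, 80)]
8. shoelace: 1459.2684

Area of P4's cell: 1459.2684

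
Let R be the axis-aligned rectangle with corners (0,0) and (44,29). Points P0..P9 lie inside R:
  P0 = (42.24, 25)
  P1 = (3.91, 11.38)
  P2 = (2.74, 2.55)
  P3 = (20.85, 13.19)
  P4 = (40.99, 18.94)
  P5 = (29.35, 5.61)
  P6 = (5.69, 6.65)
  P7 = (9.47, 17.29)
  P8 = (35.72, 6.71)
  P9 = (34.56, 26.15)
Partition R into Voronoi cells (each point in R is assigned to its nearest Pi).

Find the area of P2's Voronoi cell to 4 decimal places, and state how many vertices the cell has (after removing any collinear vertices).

1. box [0,44]×[0,29]: [(0, 0) (44, 0) (44, 29) (0, 29)]
2. ⊥bis P2·P0 via (22.49,13.775): [(0, 0) (30.3191, 0) (13.8368, 29) (0, 29)]  |A|=640.2603
3. ⊥bis P2·P1 via (3.325,6.965): [(0, 7.4056) (0, 0) (30.3191, 0) (28.2365, 3.6641)]  |A|=160.1007
4. ⊥bis P2·P3 via (11.795,7.87): [(13.0866, 5.6716) (0, 7.4056) (0, 0) (16.4188, 0)]  |A|=95.017
5. ⊥bis P2·P4 via (21.865,10.745): [(13.0866, 5.6716) (0, 7.4056) (0, 0) (16.4188, 0)]  |A|=95.017
6. ⊥bis P2·P5 via (16.045,4.08): [(13.0866, 5.6716) (0, 7.4056) (0, 0) (16.4188, 0)]  |A|=95.017
7. ⊥bis P2·P6 via (4.215,4.6): [(0.387, 7.3543) (0, 7.4056) (0, 0) (10.6082, 0)]  |A|=40.441
8. ⊥bis P2·P7 via (6.105,9.92): [(0.387, 7.3543) (0, 7.4056) (0, 0) (10.6082, 0)]  |A|=40.441
9. ⊥bis P2·P8 via (19.23,4.63): [(0.387, 7.3543) (0, 7.4056) (0, 0) (10.6082, 0)]  |A|=40.441
10. ⊥bis P2·P9 via (18.65,14.35): [(0.387, 7.3543) (0, 7.4056) (0, 0) (10.6082, 0)]  |A|=40.441
11. canonical 4-gon: [(0.387, 7.3543) (0, 7.4056) (0, 0) (10.6082, 0)]
12. shoelace: 40.441

Area of P2's cell: 40.4410 (4 vertices)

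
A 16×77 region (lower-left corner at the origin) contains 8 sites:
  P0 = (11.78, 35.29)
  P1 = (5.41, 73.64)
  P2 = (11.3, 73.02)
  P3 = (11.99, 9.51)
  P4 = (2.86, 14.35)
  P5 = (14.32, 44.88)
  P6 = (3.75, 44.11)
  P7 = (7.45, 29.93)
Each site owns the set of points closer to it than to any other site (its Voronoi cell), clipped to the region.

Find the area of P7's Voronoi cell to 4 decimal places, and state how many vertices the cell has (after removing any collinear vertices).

1. box [0,16]×[0,77]: [(0, 0) (16, 0) (16, 77) (0, 77)]
2. ⊥bis P7·P0 via (9.615,32.61): [(0, 40.3773) (0, 0) (16, 0) (16, 27.452)]  |A|=542.6345
3. ⊥bis P7·P1 via (6.43,51.785): [(0, 40.3773) (0, 0) (16, 0) (16, 27.452)]  |A|=542.6345
4. ⊥bis P7·P2 via (9.375,51.475): [(0, 40.3773) (0, 0) (16, 0) (16, 27.452)]  |A|=542.6345
5. ⊥bis P7·P3 via (9.72,19.72): [(0, 40.3773) (0, 17.5589) (16, 21.1162) (16, 27.452)]  |A|=233.233
6. ⊥bis P7·P4 via (5.155,22.14): [(0, 40.3773) (0, 23.6587) (11.7998, 20.1824) (16, 21.1162) (16, 27.452)]  |A|=197.2451
7. ⊥bis P7·P5 via (10.885,37.405): [(0, 40.3773) (0, 23.6587) (11.7998, 20.1824) (16, 21.1162) (16, 27.452)]  |A|=197.2451
8. ⊥bis P7·P6 via (5.6,37.02): [(4.5085, 36.7352) (0, 35.5588) (0, 23.6587) (11.7998, 20.1824) (16, 21.1162) (16, 27.452)]  |A|=186.3829
9. canonical 6-gon: [(4.5085, 36.7352) (0, 35.5588) (0, 23.6587) (11.7998, 20.1824) (16, 21.1162) (16, 27.452)]
10. shoelace: 186.3829

Area of P7's cell: 186.3829 (6 vertices)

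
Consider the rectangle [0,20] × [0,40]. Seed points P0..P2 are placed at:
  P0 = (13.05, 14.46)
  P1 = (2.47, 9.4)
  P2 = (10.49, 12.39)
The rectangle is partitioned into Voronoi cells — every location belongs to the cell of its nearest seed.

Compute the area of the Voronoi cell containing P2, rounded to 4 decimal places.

1. box [0,20]×[0,40]: [(0, 0) (20, 0) (20, 40) (0, 40)]
2. ⊥bis P2·P0 via (11.77,13.425): [(0, 27.9811) (0, 0) (20, 0) (20, 3.2468)]  |A|=312.2797
3. ⊥bis P2·P1 via (6.48,10.895): [(0.2041, 27.7288) (10.5419, 0) (20, 0) (20, 3.2468)]  |A|=163.2684
4. canonical 4-gon: [(0.2041, 27.7288) (10.5419, 0) (20, 0) (20, 3.2468)]
5. shoelace: 163.2684

Area of P2's cell: 163.2684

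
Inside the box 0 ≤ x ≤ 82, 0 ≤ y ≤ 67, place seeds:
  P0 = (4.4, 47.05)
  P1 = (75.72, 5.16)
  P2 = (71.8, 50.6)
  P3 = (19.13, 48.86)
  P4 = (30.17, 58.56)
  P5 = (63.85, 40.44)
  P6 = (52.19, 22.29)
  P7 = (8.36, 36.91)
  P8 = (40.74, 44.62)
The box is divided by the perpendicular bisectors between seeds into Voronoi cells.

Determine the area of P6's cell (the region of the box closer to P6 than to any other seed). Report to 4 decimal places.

Area of P6's cell: 1163.2675

1. box [0,82]×[0,67]: [(0, 0) (82, 0) (82, 67) (0, 67)]
2. ⊥bis P6·P0 via (28.295,34.67): [(10.3325, 0) (82, 0) (82, 67) (45.0452, 67)]  |A|=3638.8489
3. ⊥bis P6·P1 via (63.955,13.725): [(10.3325, 0) (53.9631, 0) (82, 38.5119) (82, 67) (45.0452, 67)]  |A|=3098.9725
4. ⊥bis P6·P2 via (61.995,36.445): [(37.8719, 53.1548) (10.3325, 0) (53.9631, 0) (74.2934, 27.926)]  |A|=1924.5955
5. ⊥bis P6·P3 via (35.66,35.575): [(45.527, 47.8522) (16.2534, 11.4281) (10.3325, 0) (53.9631, 0) (74.2934, 27.926)]  |A|=1707.5678
6. ⊥bis P6·P4 via (41.18,40.425): [(49.2107, 45.3005) (38.0123, 38.5018) (16.2534, 11.4281) (10.3325, 0) (53.9631, 0) (74.2934, 27.926)]  |A|=1680.7586
7. ⊥bis P6·P5 via (58.02,31.365): [(42.5873, 41.2794) (38.0123, 38.5018) (16.2534, 11.4281) (10.3325, 0) (53.9631, 0) (70.8136, 23.1461)]  |A|=1473.7776
8. ⊥bis P6·P7 via (30.275,29.6): [(42.5873, 41.2794) (38.0123, 38.5018) (29.8614, 28.36) (20.4016, 0) (53.9631, 0) (70.8136, 23.1461)]  |A|=1303.3667
9. ⊥bis P6·P8 via (46.465,33.455): [(51.0818, 35.8223) (28.4857, 24.2359) (20.4016, 0) (53.9631, 0) (70.8136, 23.1461)]  |A|=1163.2675
10. canonical 5-gon: [(51.0818, 35.8223) (28.4857, 24.2359) (20.4016, 0) (53.9631, 0) (70.8136, 23.1461)]
11. shoelace: 1163.2675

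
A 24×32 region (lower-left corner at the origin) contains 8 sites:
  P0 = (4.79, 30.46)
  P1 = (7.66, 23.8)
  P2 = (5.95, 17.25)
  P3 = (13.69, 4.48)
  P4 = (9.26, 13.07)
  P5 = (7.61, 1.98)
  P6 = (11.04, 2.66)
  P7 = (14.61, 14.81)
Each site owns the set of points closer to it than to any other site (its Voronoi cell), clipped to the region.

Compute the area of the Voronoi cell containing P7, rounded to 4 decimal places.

Area of P7's cell: 185.6472

1. box [0,24]×[0,32]: [(0, 0) (24, 0) (24, 32) (0, 32)]
2. ⊥bis P7·P0 via (9.7,22.635): [(0, 16.5485) (0, 0) (24, 0) (24, 31.6079)]  |A|=577.8767
3. ⊥bis P7·P1 via (11.135,19.305): [(0, 10.6967) (0, 0) (24, 0) (24, 29.2507)]  |A|=479.3692
4. ⊥bis P7·P2 via (10.28,16.03): [(11.2216, 19.372) (5.7635, 0) (24, 0) (24, 29.2507)]  |A|=363.527
5. ⊥bis P7·P3 via (14.15,9.645): [(11.2216, 19.372) (8.6198, 10.1375) (24, 8.7677) (24, 29.2507)]  |A|=203.6653
6. ⊥bis P7·P4 via (11.935,13.94): [(11.2216, 19.372) (10.7327, 17.6367) (13.3075, 9.72) (24, 8.7677) (24, 29.2507)]  |A|=185.6472
7. ⊥bis P7·P5 via (11.11,8.395): [(11.2216, 19.372) (10.7327, 17.6367) (13.3075, 9.72) (24, 8.7677) (24, 29.2507)]  |A|=185.6472
8. ⊥bis P7·P6 via (12.825,8.735): [(11.2216, 19.372) (10.7327, 17.6367) (13.3075, 9.72) (24, 8.7677) (24, 29.2507)]  |A|=185.6472
9. canonical 5-gon: [(11.2216, 19.372) (10.7327, 17.6367) (13.3075, 9.72) (24, 8.7677) (24, 29.2507)]
10. shoelace: 185.6472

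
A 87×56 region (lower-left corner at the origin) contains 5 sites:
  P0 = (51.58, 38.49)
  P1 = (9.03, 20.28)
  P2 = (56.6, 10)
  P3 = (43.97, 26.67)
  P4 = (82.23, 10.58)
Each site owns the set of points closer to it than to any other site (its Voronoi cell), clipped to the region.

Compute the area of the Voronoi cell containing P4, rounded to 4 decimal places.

1. box [0,87]×[0,56]: [(0, 0) (87, 0) (87, 56) (0, 56)]
2. ⊥bis P4·P0 via (66.905,24.535): [(44.5633, 0) (87, 0) (87, 46.6028)]  |A|=988.8332
3. ⊥bis P4·P1 via (45.63,15.43): [(44.5633, 0) (87, 0) (87, 46.6028)]  |A|=988.8332
4. ⊥bis P4·P2 via (69.415,10.29): [(69.0396, 26.8792) (69.6479, 0) (87, 0) (87, 46.6028)]  |A|=651.7079
5. ⊥bis P4·P3 via (63.1,18.625): [(69.0396, 26.8792) (69.6479, 0) (87, 0) (87, 46.6028)]  |A|=651.7079
6. canonical 4-gon: [(69.0396, 26.8792) (69.6479, 0) (87, 0) (87, 46.6028)]
7. shoelace: 651.7079

Area of P4's cell: 651.7079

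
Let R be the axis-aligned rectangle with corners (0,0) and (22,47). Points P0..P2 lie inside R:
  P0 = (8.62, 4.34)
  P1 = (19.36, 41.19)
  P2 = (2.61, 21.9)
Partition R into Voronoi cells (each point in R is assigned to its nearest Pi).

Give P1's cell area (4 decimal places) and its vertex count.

Area of P1's cell: 340.2965 (4 vertices)

1. box [0,22]×[0,47]: [(0, 0) (22, 0) (22, 47) (0, 47)]
2. ⊥bis P1·P0 via (13.99,22.765): [(0, 26.8424) (22, 20.4305) (22, 47) (0, 47)]  |A|=513.9983
3. ⊥bis P1·P2 via (10.985,31.545): [(0, 41.0836) (22, 21.9804) (22, 47) (0, 47)]  |A|=340.2965
4. canonical 4-gon: [(0, 41.0836) (22, 21.9804) (22, 47) (0, 47)]
5. shoelace: 340.2965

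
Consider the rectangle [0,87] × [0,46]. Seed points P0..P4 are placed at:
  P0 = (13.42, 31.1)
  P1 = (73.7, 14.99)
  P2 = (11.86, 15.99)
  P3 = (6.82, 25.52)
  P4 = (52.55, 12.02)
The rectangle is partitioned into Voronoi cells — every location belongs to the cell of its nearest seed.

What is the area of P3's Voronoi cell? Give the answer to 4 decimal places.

Area of P3's cell: 174.8333

1. box [0,87]×[0,46]: [(0, 0) (87, 0) (87, 46) (0, 46)]
2. ⊥bis P3·P0 via (10.12,28.31): [(0, 40.2799) (0, 0) (34.0548, 0)]  |A|=685.8622
3. ⊥bis P3·P1 via (40.26,20.255): [(0, 40.2799) (0, 0) (34.0548, 0)]  |A|=685.8622
4. ⊥bis P3·P2 via (9.34,20.755): [(14.2929, 23.3744) (0, 40.2799) (0, 15.8155)]  |A|=174.8333
5. ⊥bis P3·P4 via (29.685,18.77): [(14.2929, 23.3744) (0, 40.2799) (0, 15.8155)]  |A|=174.8333
6. canonical 3-gon: [(14.2929, 23.3744) (0, 40.2799) (0, 15.8155)]
7. shoelace: 174.8333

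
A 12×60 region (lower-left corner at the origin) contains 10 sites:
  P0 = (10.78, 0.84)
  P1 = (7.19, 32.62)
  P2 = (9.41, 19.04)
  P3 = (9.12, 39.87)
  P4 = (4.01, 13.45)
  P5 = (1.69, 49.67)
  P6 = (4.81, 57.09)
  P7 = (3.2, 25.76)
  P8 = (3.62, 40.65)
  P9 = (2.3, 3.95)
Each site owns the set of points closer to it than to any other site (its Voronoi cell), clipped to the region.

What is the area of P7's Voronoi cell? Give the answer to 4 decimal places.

Area of P7's cell: 76.6572

1. box [0,12]×[0,60]: [(0, 0) (12, 0) (12, 60) (0, 60)]
2. ⊥bis P7·P0 via (6.99,13.3): [(0, 11.1738) (12, 14.8239) (12, 60) (0, 60)]  |A|=564.0136
3. ⊥bis P7·P1 via (5.195,29.19): [(0, 32.2116) (0, 11.1738) (12, 14.8239) (12, 25.232)]  |A|=188.675
4. ⊥bis P7·P2 via (6.305,22.4): [(10.3856, 26.171) (0, 32.2116) (0, 16.5735)]  |A|=81.2057
5. ⊥bis P7·P3 via (6.16,32.815): [(10.3856, 26.171) (0, 32.2116) (0, 16.5735)]  |A|=81.2057
6. ⊥bis P7·P4 via (3.605,19.605): [(3.2556, 19.582) (10.3856, 26.171) (0, 32.2116) (0, 19.3678)]  |A|=76.6572
7. ⊥bis P7·P5 via (2.445,37.715): [(3.2556, 19.582) (10.3856, 26.171) (0, 32.2116) (0, 19.3678)]  |A|=76.6572
8. ⊥bis P7·P6 via (4.005,41.425): [(3.2556, 19.582) (10.3856, 26.171) (0, 32.2116) (0, 19.3678)]  |A|=76.6572
9. ⊥bis P7·P8 via (3.41,33.205): [(3.2556, 19.582) (10.3856, 26.171) (0, 32.2116) (0, 19.3678)]  |A|=76.6572
10. ⊥bis P7·P9 via (2.75,14.855): [(3.2556, 19.582) (10.3856, 26.171) (0, 32.2116) (0, 19.3678)]  |A|=76.6572
11. canonical 4-gon: [(3.2556, 19.582) (10.3856, 26.171) (0, 32.2116) (0, 19.3678)]
12. shoelace: 76.6572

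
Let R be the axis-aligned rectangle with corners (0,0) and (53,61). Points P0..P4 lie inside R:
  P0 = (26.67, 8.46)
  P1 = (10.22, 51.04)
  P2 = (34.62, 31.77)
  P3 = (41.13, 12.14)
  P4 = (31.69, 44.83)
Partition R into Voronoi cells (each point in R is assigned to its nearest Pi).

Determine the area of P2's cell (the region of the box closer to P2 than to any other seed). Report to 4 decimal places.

1. box [0,53]×[0,61]: [(0, 0) (53, 0) (53, 61) (0, 61)]
2. ⊥bis P2·P0 via (30.645,20.115): [(0, 30.5666) (53, 12.4907) (53, 61) (0, 61)]  |A|=2091.9803
3. ⊥bis P2·P1 via (22.42,41.405): [(10.9193, 26.8426) (53, 12.4907) (53, 61) (37.8952, 61)]  |A|=1278.6235
4. ⊥bis P2·P3 via (37.875,21.955): [(10.9193, 26.8426) (31.4741, 19.8322) (53, 26.971) (53, 61) (37.8952, 61)]  |A|=1122.773
5. ⊥bis P2·P4 via (33.155,38.3): [(17.1282, 34.7044) (10.9193, 26.8426) (31.4741, 19.8322) (53, 26.971) (53, 42.7522)]  |A|=596.8876
6. canonical 5-gon: [(17.1282, 34.7044) (10.9193, 26.8426) (31.4741, 19.8322) (53, 26.971) (53, 42.7522)]
7. shoelace: 596.8876

Area of P2's cell: 596.8876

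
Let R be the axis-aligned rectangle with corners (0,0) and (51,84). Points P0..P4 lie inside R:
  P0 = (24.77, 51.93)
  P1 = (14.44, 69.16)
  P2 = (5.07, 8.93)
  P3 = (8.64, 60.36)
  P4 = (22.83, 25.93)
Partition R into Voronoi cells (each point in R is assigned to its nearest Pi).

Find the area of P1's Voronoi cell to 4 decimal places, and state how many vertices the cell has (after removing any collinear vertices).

Area of P1's cell: 795.1727 (5 vertices)

1. box [0,51]×[0,84]: [(0, 0) (51, 0) (51, 84) (0, 84)]
2. ⊥bis P1·P0 via (19.605,60.545): [(0, 48.7911) (51, 79.3674) (51, 84) (0, 84)]  |A|=1015.9576
3. ⊥bis P1·P2 via (9.755,39.045): [(0, 48.7911) (51, 79.3674) (51, 84) (0, 84)]  |A|=1015.9576
4. ⊥bis P1·P3 via (11.54,64.76): [(0, 72.3659) (18.7306, 60.0208) (51, 79.3674) (51, 84) (0, 84)]  |A|=795.1727
5. ⊥bis P1·P4 via (18.635,47.545): [(0, 72.3659) (18.7306, 60.0208) (51, 79.3674) (51, 84) (0, 84)]  |A|=795.1727
6. canonical 5-gon: [(0, 72.3659) (18.7306, 60.0208) (51, 79.3674) (51, 84) (0, 84)]
7. shoelace: 795.1727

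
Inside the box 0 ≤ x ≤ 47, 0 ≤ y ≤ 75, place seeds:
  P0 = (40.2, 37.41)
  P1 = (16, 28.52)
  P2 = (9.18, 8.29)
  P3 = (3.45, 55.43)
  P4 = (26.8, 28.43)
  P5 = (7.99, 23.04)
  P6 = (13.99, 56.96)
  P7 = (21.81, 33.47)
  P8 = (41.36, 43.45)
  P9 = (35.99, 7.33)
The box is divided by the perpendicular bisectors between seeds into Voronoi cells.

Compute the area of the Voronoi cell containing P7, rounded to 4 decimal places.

Area of P7's cell: 231.9234

1. box [0,47]×[0,75]: [(0, 0) (47, 0) (47, 75) (0, 75)]
2. ⊥bis P7·P0 via (31.005,35.44): [(0, 0) (38.5979, 0) (22.5294, 75) (0, 75)]  |A|=2292.2739
3. ⊥bis P7·P1 via (18.905,30.995): [(0, 53.1845) (36.3423, 10.5282) (22.5294, 75) (0, 75)]  |A|=1122.6673
4. ⊥bis P7·P2 via (15.495,20.88): [(0, 53.1845) (36.3423, 10.5282) (22.5294, 75) (0, 75)]  |A|=1122.6673
5. ⊥bis P7·P3 via (12.63,44.45): [(9.6, 41.9167) (36.3423, 10.5282) (26.5765, 56.1102)]  |A|=456.2169
6. ⊥bis P7·P4 via (24.305,30.95): [(9.6, 41.9167) (21.3966, 28.0705) (30.6261, 37.2084) (26.5765, 56.1102)]  |A|=306.9777
7. ⊥bis P7·P5 via (14.9,28.255): [(9.6, 41.9167) (21.3966, 28.0705) (30.6261, 37.2084) (26.5765, 56.1102)]  |A|=306.9777
8. ⊥bis P7·P6 via (17.9,45.215): [(10.6636, 42.8059) (9.6, 41.9167) (21.3966, 28.0705) (30.6261, 37.2084) (28.1777, 48.6365)]  |A|=236.8625
9. ⊥bis P7·P8 via (31.585,38.46): [(26.6497, 48.1278) (10.6636, 42.8059) (9.6, 41.9167) (21.3966, 28.0705) (30.6261, 37.2084) (29.4706, 42.602)]  |A|=231.9234
10. ⊥bis P7·P9 via (28.9,20.4): [(26.6497, 48.1278) (10.6636, 42.8059) (9.6, 41.9167) (21.3966, 28.0705) (30.6261, 37.2084) (29.4706, 42.602)]  |A|=231.9234
11. canonical 6-gon: [(26.6497, 48.1278) (10.6636, 42.8059) (9.6, 41.9167) (21.3966, 28.0705) (30.6261, 37.2084) (29.4706, 42.602)]
12. shoelace: 231.9234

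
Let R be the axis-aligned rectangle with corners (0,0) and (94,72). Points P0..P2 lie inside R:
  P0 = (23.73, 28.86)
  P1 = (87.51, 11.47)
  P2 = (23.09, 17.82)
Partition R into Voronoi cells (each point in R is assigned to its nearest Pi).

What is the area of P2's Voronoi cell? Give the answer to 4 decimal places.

1. box [0,94]×[0,72]: [(0, 0) (94, 0) (94, 72) (0, 72)]
2. ⊥bis P2·P0 via (23.41,23.34): [(0, 24.6971) (0, 0) (94, 0) (94, 19.2478)]  |A|=2065.4116
3. ⊥bis P2·P1 via (55.3,14.645): [(55.971, 21.4524) (0, 24.6971) (0, 0) (53.8564, 0)]  |A|=1268.8358
4. canonical 4-gon: [(55.971, 21.4524) (0, 24.6971) (0, 0) (53.8564, 0)]
5. shoelace: 1268.8358

Area of P2's cell: 1268.8358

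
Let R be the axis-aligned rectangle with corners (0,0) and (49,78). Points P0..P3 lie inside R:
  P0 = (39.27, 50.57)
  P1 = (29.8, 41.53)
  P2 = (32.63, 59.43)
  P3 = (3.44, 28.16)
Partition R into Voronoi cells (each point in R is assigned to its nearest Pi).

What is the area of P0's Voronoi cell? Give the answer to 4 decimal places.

Area of P0's cell: 319.4404

1. box [0,49]×[0,78]: [(0, 0) (49, 0) (49, 78) (0, 78)]
2. ⊥bis P0·P1 via (34.535,46.05): [(49, 30.897) (49, 78) (4.0357, 78)]  |A|=1058.9769
3. ⊥bis P0·P2 via (35.95,55): [(30.1446, 50.6492) (49, 30.897) (49, 64.7801)]  |A|=319.4404
4. ⊥bis P0·P3 via (21.355,39.365): [(30.1446, 50.6492) (49, 30.897) (49, 64.7801)]  |A|=319.4404
5. canonical 3-gon: [(30.1446, 50.6492) (49, 30.897) (49, 64.7801)]
6. shoelace: 319.4404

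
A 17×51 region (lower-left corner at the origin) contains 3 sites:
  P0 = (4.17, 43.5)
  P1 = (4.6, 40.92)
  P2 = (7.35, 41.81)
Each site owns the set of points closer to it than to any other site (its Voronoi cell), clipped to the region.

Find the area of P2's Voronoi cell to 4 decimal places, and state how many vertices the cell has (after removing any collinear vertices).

1. box [0,17]×[0,51]: [(0, 0) (17, 0) (17, 51) (0, 51)]
2. ⊥bis P2·P0 via (5.76,42.655): [(0, 31.8167) (0, 0) (17, 0) (17, 51) (10.1949, 51)]  |A|=769.2137
3. ⊥bis P2·P1 via (5.975,41.365): [(5.6341, 42.4182) (17, 7.299) (17, 51) (10.1949, 51)]  |A|=277.5495
4. canonical 4-gon: [(5.6341, 42.4182) (17, 7.299) (17, 51) (10.1949, 51)]
5. shoelace: 277.5495

Area of P2's cell: 277.5495 (4 vertices)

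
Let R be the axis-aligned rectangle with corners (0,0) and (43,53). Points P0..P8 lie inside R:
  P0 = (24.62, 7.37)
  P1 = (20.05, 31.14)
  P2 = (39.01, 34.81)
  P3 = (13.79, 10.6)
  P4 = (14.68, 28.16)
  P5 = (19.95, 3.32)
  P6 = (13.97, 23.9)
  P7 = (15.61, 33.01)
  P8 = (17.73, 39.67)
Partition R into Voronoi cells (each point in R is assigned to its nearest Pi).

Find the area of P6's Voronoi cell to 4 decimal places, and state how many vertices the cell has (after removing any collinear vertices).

Area of P6's cell: 214.8850 (5 vertices)

1. box [0,43]×[0,53]: [(0, 0) (43, 0) (43, 53) (0, 53)]
2. ⊥bis P6·P0 via (19.295,15.635): [(0, 3.2036) (43, 30.9077) (43, 53) (0, 53)]  |A|=1545.6073
3. ⊥bis P6·P1 via (17.01,27.52): [(0, 41.8046) (0, 3.2036) (26.0104, 19.9616)]  |A|=502.0153
4. ⊥bis P6·P2 via (26.49,29.355): [(0, 41.8046) (0, 3.2036) (26.0104, 19.9616)]  |A|=502.0153
5. ⊥bis P6·P3 via (13.88,17.25): [(0, 41.8046) (0, 17.4378) (21.6387, 17.145) (26.0104, 19.9616)]  |A|=348.0096
6. ⊥bis P6·P4 via (14.325,26.03): [(19.8884, 25.1028) (0, 28.4175) (0, 17.4378) (21.6387, 17.145) (26.0104, 19.9616)]  |A|=214.885
7. ⊥bis P6·P5 via (16.96,13.61): [(19.8884, 25.1028) (0, 28.4175) (0, 17.4378) (21.6387, 17.145) (26.0104, 19.9616)]  |A|=214.885
8. ⊥bis P6·P7 via (14.79,28.455): [(19.8884, 25.1028) (0, 28.4175) (0, 17.4378) (21.6387, 17.145) (26.0104, 19.9616)]  |A|=214.885
9. ⊥bis P6·P8 via (15.85,31.785): [(19.8884, 25.1028) (0, 28.4175) (0, 17.4378) (21.6387, 17.145) (26.0104, 19.9616)]  |A|=214.885
10. canonical 5-gon: [(19.8884, 25.1028) (0, 28.4175) (0, 17.4378) (21.6387, 17.145) (26.0104, 19.9616)]
11. shoelace: 214.885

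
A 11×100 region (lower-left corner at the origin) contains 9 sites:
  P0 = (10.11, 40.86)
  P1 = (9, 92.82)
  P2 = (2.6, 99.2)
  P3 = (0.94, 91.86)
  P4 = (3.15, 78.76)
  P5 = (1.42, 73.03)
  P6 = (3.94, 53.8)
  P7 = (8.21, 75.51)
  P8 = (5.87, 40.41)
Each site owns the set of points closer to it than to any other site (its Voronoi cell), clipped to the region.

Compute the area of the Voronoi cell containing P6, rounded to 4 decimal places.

Area of P6's cell: 179.1906

1. box [0,11]×[0,100]: [(0, 0) (11, 0) (11, 100) (0, 100)]
2. ⊥bis P6·P0 via (7.025,47.33): [(0, 43.9804) (11, 49.2253) (11, 100) (0, 100)]  |A|=587.3686
3. ⊥bis P6·P1 via (6.47,73.31): [(0, 74.149) (0, 43.9804) (11, 49.2253) (11, 72.7226)]  |A|=295.1622
4. ⊥bis P6·P2 via (3.27,76.5): [(0, 74.149) (0, 43.9804) (11, 49.2253) (11, 72.7226)]  |A|=295.1622
5. ⊥bis P6·P3 via (2.44,72.83): [(7.2486, 73.209) (0, 72.6377) (0, 43.9804) (11, 49.2253) (11, 72.7226)]  |A|=289.6847
6. ⊥bis P6·P4 via (3.545,66.28): [(0, 66.1678) (0, 43.9804) (11, 49.2253) (11, 66.516)]  |A|=217.1292
7. ⊥bis P6·P5 via (2.68,63.415): [(0, 63.0638) (0, 43.9804) (11, 49.2253) (11, 64.5053)]  |A|=188.9986
8. ⊥bis P6·P7 via (6.075,64.655): [(8.5011, 64.1778) (0, 63.0638) (0, 43.9804) (11, 49.2253) (11, 63.6863)]  |A|=187.9754
9. ⊥bis P6·P8 via (4.905,47.105): [(8.5011, 64.1778) (0, 63.0638) (0, 46.398) (7.2672, 47.4455) (11, 49.2253) (11, 63.6863)]  |A|=179.1906
10. canonical 6-gon: [(8.5011, 64.1778) (0, 63.0638) (0, 46.398) (7.2672, 47.4455) (11, 49.2253) (11, 63.6863)]
11. shoelace: 179.1906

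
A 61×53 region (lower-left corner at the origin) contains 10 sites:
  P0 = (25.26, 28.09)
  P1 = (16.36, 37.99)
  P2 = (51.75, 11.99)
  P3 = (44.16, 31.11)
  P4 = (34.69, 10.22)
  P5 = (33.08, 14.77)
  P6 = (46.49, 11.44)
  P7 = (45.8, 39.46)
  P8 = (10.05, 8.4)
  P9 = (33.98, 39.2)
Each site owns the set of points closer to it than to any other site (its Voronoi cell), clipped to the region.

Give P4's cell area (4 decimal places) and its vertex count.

1. box [0,61]×[0,53]: [(0, 0) (61, 0) (61, 53) (0, 53)]
2. ⊥bis P4·P0 via (29.975,19.155): [(0, 3.3372) (0, 0) (61, 0) (61, 35.5269)]  |A|=1185.3546
3. ⊥bis P4·P1 via (25.525,24.105): [(0, 3.3372) (0, 0) (61, 0) (61, 35.5269)]  |A|=1185.3546
4. ⊥bis P4·P2 via (43.22,11.105): [(41.7406, 25.3637) (0, 3.3372) (0, 0) (44.3722, 0)]  |A|=632.3699
5. ⊥bis P4·P3 via (39.425,20.665): [(42.3665, 19.3315) (35.881, 22.2716) (0, 3.3372) (0, 0) (44.3722, 0)]  |A|=613.7291
6. ⊥bis P4·P5 via (33.885,12.495): [(42.7503, 15.632) (0, 0.5049) (0, 0) (44.3722, 0)]  |A|=357.6047
7. ⊥bis P4·P6 via (40.59,10.83): [(40.1873, 14.725) (0, 0.5049) (0, 0) (41.7097, 0)]  |A|=317.2344
8. ⊥bis P4·P7 via (40.245,24.84): [(40.1873, 14.725) (0, 0.5049) (0, 0) (41.7097, 0)]  |A|=317.2344
9. ⊥bis P4·P8 via (22.37,9.31): [(40.1873, 14.725) (22.434, 8.4431) (23.0577, 0) (41.7097, 0)]  |A|=214.2313
10. ⊥bis P4·P9 via (34.335,24.71): [(40.1873, 14.725) (22.434, 8.4431) (23.0577, 0) (41.7097, 0)]  |A|=214.2313
11. canonical 4-gon: [(40.1873, 14.725) (22.434, 8.4431) (23.0577, 0) (41.7097, 0)]
12. shoelace: 214.2313

Area of P4's cell: 214.2313 (4 vertices)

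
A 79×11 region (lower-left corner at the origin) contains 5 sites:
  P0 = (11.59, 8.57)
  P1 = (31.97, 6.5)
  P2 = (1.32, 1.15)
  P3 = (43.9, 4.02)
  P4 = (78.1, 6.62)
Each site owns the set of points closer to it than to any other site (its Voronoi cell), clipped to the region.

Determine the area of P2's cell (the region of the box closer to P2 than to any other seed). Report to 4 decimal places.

Area of P2's cell: 65.9187

1. box [0,79]×[0,11]: [(0, 0) (79, 0) (79, 11) (0, 11)]
2. ⊥bis P2·P0 via (6.455,4.86): [(0, 0) (9.9663, 0) (2.0189, 11) (0, 11)]  |A|=65.9187
3. ⊥bis P2·P1 via (16.645,3.825): [(0, 0) (9.9663, 0) (2.0189, 11) (0, 11)]  |A|=65.9187
4. ⊥bis P2·P3 via (22.61,2.585): [(0, 0) (9.9663, 0) (2.0189, 11) (0, 11)]  |A|=65.9187
5. ⊥bis P2·P4 via (39.71,3.885): [(0, 0) (9.9663, 0) (2.0189, 11) (0, 11)]  |A|=65.9187
6. canonical 4-gon: [(0, 0) (9.9663, 0) (2.0189, 11) (0, 11)]
7. shoelace: 65.9187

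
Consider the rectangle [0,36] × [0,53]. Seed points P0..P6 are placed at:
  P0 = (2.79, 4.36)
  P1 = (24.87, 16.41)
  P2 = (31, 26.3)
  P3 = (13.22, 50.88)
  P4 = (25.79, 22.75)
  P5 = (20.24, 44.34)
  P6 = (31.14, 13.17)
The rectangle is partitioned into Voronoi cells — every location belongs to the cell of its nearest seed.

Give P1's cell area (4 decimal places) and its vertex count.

Area of P1's cell: 240.3079 (4 vertices)

1. box [0,36]×[0,53]: [(0, 0) (36, 0) (36, 53) (0, 53)]
2. ⊥bis P1·P0 via (13.83,10.385): [(0, 35.7266) (19.4975, 0) (36, 0) (36, 53) (0, 53)]  |A|=1559.7095
3. ⊥bis P1·P2 via (27.935,21.355): [(0, 38.6696) (0, 35.7266) (19.4975, 0) (36, 0) (36, 16.3562)]  |A|=642.1736
4. ⊥bis P1·P3 via (19.045,33.645): [(11.9664, 31.2526) (3.9249, 28.5348) (19.4975, 0) (36, 0) (36, 16.3562)]  |A|=590.3148
5. ⊥bis P1·P4 via (25.33,19.58): [(32.4705, 18.5438) (7.3913, 22.1831) (19.4975, 0) (36, 0) (36, 16.3562)]  |A|=438.0125
6. ⊥bis P1·P5 via (22.555,30.375): [(32.4705, 18.5438) (7.3913, 22.1831) (19.4975, 0) (36, 0) (36, 16.3562)]  |A|=438.0125
7. ⊥bis P1·P6 via (28.005,14.79): [(30.121, 18.8848) (7.3913, 22.1831) (19.4975, 0) (20.3623, 0)]  |A|=240.3079
8. canonical 4-gon: [(30.121, 18.8848) (7.3913, 22.1831) (19.4975, 0) (20.3623, 0)]
9. shoelace: 240.3079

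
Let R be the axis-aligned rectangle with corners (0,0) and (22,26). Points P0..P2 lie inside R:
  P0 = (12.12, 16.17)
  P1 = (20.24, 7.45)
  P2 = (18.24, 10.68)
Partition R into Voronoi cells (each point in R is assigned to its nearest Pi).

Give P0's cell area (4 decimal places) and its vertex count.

Area of P0's cell: 373.6778 (5 vertices)

1. box [0,22]×[0,26]: [(0, 0) (22, 0) (22, 26) (0, 26)]
2. ⊥bis P0·P1 via (16.18,11.81): [(0, 0) (3.4973, 0) (22, 17.2295) (22, 26) (0, 26)]  |A|=412.6038
3. ⊥bis P0·P2 via (15.18,13.425): [(0, 0) (3.137, 0) (22, 21.0276) (22, 26) (0, 26)]  |A|=373.6778
4. canonical 5-gon: [(0, 0) (3.137, 0) (22, 21.0276) (22, 26) (0, 26)]
5. shoelace: 373.6778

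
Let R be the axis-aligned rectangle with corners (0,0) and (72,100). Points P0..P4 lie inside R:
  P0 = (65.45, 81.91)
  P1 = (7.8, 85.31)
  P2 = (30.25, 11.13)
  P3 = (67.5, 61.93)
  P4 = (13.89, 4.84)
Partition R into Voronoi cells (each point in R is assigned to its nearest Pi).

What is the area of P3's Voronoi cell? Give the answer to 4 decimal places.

1. box [0,72]×[0,100]: [(0, 0) (72, 0) (72, 100) (0, 100)]
2. ⊥bis P3·P0 via (66.475,71.92): [(0, 65.0995) (0, 0) (72, 0) (72, 72.4869)]  |A|=4953.1094
3. ⊥bis P3·P1 via (37.65,73.62): [(35.7496, 68.7675) (8.8186, 0) (72, 0) (72, 72.4869)]  |A|=3486.2517
4. ⊥bis P3·P2 via (48.875,36.53): [(35.7496, 68.7675) (28.8695, 51.1994) (72, 19.5732) (72, 72.4869)]  |A|=1446.727
5. ⊥bis P3·P4 via (40.695,33.385): [(35.7496, 68.7675) (28.8695, 51.1994) (72, 19.5732) (72, 72.4869)]  |A|=1446.727
6. canonical 4-gon: [(35.7496, 68.7675) (28.8695, 51.1994) (72, 19.5732) (72, 72.4869)]
7. shoelace: 1446.727

Area of P3's cell: 1446.7270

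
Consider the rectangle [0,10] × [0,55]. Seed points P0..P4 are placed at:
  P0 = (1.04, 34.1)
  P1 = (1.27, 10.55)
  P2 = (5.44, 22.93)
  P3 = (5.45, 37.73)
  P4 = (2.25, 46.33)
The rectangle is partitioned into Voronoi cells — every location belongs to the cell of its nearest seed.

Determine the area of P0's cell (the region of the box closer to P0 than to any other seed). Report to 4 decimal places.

1. box [0,10]×[0,55]: [(0, 0) (10, 0) (10, 55) (0, 55)]
2. ⊥bis P0·P1 via (1.155,22.325): [(0, 22.3137) (10, 22.4114) (10, 55) (0, 55)]  |A|=326.3745
3. ⊥bis P0·P2 via (3.24,28.515): [(0, 27.2387) (10, 31.1778) (10, 55) (0, 55)]  |A|=257.9171
4. ⊥bis P0·P3 via (3.245,35.915): [(0, 39.8573) (0, 27.2387) (7.8435, 30.3284)]  |A|=49.4869
5. ⊥bis P0·P4 via (1.645,40.215): [(0, 39.8573) (0, 27.2387) (7.8435, 30.3284)]  |A|=49.4869
6. canonical 3-gon: [(0, 39.8573) (0, 27.2387) (7.8435, 30.3284)]
7. shoelace: 49.4869

Area of P0's cell: 49.4869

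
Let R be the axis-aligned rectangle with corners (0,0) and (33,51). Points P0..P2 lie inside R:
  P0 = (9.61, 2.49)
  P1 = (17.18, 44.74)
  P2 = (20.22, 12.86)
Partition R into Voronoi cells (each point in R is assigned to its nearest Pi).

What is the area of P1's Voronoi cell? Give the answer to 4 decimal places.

Area of P1's cell: 739.5230

1. box [0,33]×[0,51]: [(0, 0) (33, 0) (33, 51) (0, 51)]
2. ⊥bis P1·P0 via (13.395,23.615): [(0, 26.015) (33, 20.1023) (33, 51) (0, 51)]  |A|=922.0638
3. ⊥bis P1·P2 via (18.7,28.8): [(0, 27.0168) (33, 30.1636) (33, 51) (0, 51)]  |A|=739.523
4. canonical 4-gon: [(0, 27.0168) (33, 30.1636) (33, 51) (0, 51)]
5. shoelace: 739.523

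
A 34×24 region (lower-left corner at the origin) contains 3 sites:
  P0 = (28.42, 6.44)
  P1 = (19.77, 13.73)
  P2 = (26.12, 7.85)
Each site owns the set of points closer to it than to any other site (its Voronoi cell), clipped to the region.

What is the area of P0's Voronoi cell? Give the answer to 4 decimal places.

1. box [0,34]×[0,24]: [(0, 0) (34, 0) (34, 24) (0, 24)]
2. ⊥bis P0·P1 via (24.095,10.085): [(15.5956, 0) (34, 0) (34, 21.8378)]  |A|=200.956
3. ⊥bis P0·P2 via (27.27,7.145): [(22.8898, 0) (34, 0) (34, 18.123)]  |A|=100.6751
4. canonical 3-gon: [(22.8898, 0) (34, 0) (34, 18.123)]
5. shoelace: 100.6751

Area of P0's cell: 100.6751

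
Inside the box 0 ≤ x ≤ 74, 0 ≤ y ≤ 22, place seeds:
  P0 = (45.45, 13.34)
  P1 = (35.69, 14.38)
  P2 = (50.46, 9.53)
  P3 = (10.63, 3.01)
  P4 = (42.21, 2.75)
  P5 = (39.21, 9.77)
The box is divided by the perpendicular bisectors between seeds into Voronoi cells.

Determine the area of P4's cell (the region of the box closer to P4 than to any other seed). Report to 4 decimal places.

Area of P4's cell: 101.2699

1. box [0,74]×[0,22]: [(0, 0) (74, 0) (74, 22) (0, 22)]
2. ⊥bis P4·P0 via (43.83,8.045): [(0, 21.4547) (0, 0) (70.1252, 0)]  |A|=752.2595
3. ⊥bis P4·P1 via (38.95,8.565): [(40.0729, 9.1945) (23.6722, 0) (70.1252, 0)]  |A|=213.5559
4. ⊥bis P4·P2 via (46.335,6.14): [(45.085, 7.661) (40.0729, 9.1945) (23.6722, 0) (51.381, 0)]  |A|=141.7556
5. ⊥bis P4·P3 via (26.42,2.88): [(45.085, 7.661) (40.0729, 9.1945) (26.4089, 1.5342) (26.3963, 0) (51.381, 0)]  |A|=139.6659
6. ⊥bis P4·P5 via (40.71,6.26): [(45.085, 7.661) (44.4459, 7.8566) (26.3975, 0.1435) (26.3963, 0) (51.381, 0)]  |A|=101.2699
7. canonical 5-gon: [(45.085, 7.661) (44.4459, 7.8566) (26.3975, 0.1435) (26.3963, 0) (51.381, 0)]
8. shoelace: 101.2699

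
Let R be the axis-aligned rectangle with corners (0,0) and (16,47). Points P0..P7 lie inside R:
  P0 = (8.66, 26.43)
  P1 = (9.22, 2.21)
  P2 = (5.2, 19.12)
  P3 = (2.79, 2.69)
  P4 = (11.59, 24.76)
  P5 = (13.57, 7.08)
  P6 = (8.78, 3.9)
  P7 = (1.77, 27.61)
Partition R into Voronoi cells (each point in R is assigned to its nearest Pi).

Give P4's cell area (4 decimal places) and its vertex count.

Area of P4's cell: 84.7146 (4 vertices)

1. box [0,16]×[0,47]: [(0, 0) (16, 0) (16, 47) (0, 47)]
2. ⊥bis P4·P0 via (10.125,25.595): [(0, 7.8308) (0, 0) (16, 0) (16, 35.9026)]  |A|=349.8673
3. ⊥bis P4·P1 via (10.405,13.485): [(3.6286, 14.1972) (16, 12.897) (16, 35.9026)]  |A|=142.3057
4. ⊥bis P4·P2 via (8.395,21.94): [(8.1804, 22.1832) (16, 13.3237) (16, 35.9026)]  |A|=88.2794
5. ⊥bis P4·P3 via (7.19,13.725): [(8.1804, 22.1832) (16, 13.3237) (16, 35.9026)]  |A|=88.2794
6. ⊥bis P4·P5 via (12.58,15.92): [(8.1804, 22.1832) (13.6069, 16.035) (16, 16.303) (16, 35.9026)]  |A|=84.7146
7. ⊥bis P4·P6 via (10.185,14.33): [(8.1804, 22.1832) (13.6069, 16.035) (16, 16.303) (16, 35.9026)]  |A|=84.7146
8. ⊥bis P4·P7 via (6.68,26.185): [(8.1804, 22.1832) (13.6069, 16.035) (16, 16.303) (16, 35.9026)]  |A|=84.7146
9. canonical 4-gon: [(8.1804, 22.1832) (13.6069, 16.035) (16, 16.303) (16, 35.9026)]
10. shoelace: 84.7146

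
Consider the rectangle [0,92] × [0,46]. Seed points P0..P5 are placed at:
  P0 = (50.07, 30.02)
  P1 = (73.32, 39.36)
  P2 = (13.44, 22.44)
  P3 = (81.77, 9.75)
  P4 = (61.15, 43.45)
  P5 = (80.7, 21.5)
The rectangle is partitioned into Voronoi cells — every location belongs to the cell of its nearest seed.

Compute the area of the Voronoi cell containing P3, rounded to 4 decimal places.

Area of P3's cell: 517.6620

1. box [0,92]×[0,46]: [(0, 0) (92, 0) (92, 46) (0, 46)]
2. ⊥bis P3·P0 via (65.92,19.885): [(53.2049, 0) (92, 0) (92, 46) (82.6188, 46)]  |A|=1108.0558
3. ⊥bis P3·P1 via (77.545,24.555): [(66.9779, 21.5394) (53.2049, 0) (92, 0) (92, 28.6801)]  |A|=776.6303
4. ⊥bis P3·P2 via (47.605,16.095): [(66.9779, 21.5394) (53.2049, 0) (92, 0) (92, 28.6801)]  |A|=776.6303
5. ⊥bis P3·P4 via (71.46,26.6): [(66.9779, 21.5394) (53.2049, 0) (92, 0) (92, 28.6801)]  |A|=776.6303
6. ⊥bis P3·P5 via (81.235,15.625): [(62.0807, 13.8807) (53.2049, 0) (92, 0) (92, 16.6053)]  |A|=517.662
7. canonical 4-gon: [(62.0807, 13.8807) (53.2049, 0) (92, 0) (92, 16.6053)]
8. shoelace: 517.662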